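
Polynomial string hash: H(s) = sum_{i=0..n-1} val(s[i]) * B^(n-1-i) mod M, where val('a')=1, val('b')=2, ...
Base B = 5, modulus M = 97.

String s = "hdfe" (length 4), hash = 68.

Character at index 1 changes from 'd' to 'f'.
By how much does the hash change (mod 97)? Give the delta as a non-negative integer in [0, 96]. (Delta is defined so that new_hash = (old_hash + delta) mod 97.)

Delta formula: (val(new) - val(old)) * B^(n-1-k) mod M
  val('f') - val('d') = 6 - 4 = 2
  B^(n-1-k) = 5^2 mod 97 = 25
  Delta = 2 * 25 mod 97 = 50

Answer: 50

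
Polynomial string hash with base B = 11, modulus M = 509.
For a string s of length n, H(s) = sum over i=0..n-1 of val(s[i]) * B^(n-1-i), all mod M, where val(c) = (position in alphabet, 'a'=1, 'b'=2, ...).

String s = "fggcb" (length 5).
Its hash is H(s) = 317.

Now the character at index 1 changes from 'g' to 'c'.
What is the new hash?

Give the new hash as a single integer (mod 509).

Answer: 83

Derivation:
val('g') = 7, val('c') = 3
Position k = 1, exponent = n-1-k = 3
B^3 mod M = 11^3 mod 509 = 313
Delta = (3 - 7) * 313 mod 509 = 275
New hash = (317 + 275) mod 509 = 83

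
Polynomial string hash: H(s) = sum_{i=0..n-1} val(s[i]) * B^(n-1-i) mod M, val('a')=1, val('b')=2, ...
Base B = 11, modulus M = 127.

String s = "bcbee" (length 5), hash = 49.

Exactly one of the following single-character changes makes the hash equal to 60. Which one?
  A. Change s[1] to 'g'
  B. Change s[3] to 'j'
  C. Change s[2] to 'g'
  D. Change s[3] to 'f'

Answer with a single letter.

Answer: D

Derivation:
Option A: s[1]='c'->'g', delta=(7-3)*11^3 mod 127 = 117, hash=49+117 mod 127 = 39
Option B: s[3]='e'->'j', delta=(10-5)*11^1 mod 127 = 55, hash=49+55 mod 127 = 104
Option C: s[2]='b'->'g', delta=(7-2)*11^2 mod 127 = 97, hash=49+97 mod 127 = 19
Option D: s[3]='e'->'f', delta=(6-5)*11^1 mod 127 = 11, hash=49+11 mod 127 = 60 <-- target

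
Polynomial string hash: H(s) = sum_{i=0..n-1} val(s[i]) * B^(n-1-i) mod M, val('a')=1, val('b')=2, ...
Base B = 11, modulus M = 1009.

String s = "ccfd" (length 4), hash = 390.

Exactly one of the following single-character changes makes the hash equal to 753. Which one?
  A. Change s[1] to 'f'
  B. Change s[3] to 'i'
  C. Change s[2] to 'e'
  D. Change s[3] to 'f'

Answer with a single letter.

Answer: A

Derivation:
Option A: s[1]='c'->'f', delta=(6-3)*11^2 mod 1009 = 363, hash=390+363 mod 1009 = 753 <-- target
Option B: s[3]='d'->'i', delta=(9-4)*11^0 mod 1009 = 5, hash=390+5 mod 1009 = 395
Option C: s[2]='f'->'e', delta=(5-6)*11^1 mod 1009 = 998, hash=390+998 mod 1009 = 379
Option D: s[3]='d'->'f', delta=(6-4)*11^0 mod 1009 = 2, hash=390+2 mod 1009 = 392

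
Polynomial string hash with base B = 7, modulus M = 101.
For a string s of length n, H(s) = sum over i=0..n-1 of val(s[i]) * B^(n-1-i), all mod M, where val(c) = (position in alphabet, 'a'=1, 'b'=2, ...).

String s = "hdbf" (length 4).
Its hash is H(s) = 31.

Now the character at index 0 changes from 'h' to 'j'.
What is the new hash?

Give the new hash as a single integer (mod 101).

Answer: 10

Derivation:
val('h') = 8, val('j') = 10
Position k = 0, exponent = n-1-k = 3
B^3 mod M = 7^3 mod 101 = 40
Delta = (10 - 8) * 40 mod 101 = 80
New hash = (31 + 80) mod 101 = 10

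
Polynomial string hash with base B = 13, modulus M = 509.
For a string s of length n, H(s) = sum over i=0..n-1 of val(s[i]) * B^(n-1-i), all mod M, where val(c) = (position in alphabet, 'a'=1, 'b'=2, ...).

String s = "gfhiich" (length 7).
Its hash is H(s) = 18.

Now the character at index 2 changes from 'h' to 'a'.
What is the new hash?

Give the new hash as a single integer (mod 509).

val('h') = 8, val('a') = 1
Position k = 2, exponent = n-1-k = 4
B^4 mod M = 13^4 mod 509 = 57
Delta = (1 - 8) * 57 mod 509 = 110
New hash = (18 + 110) mod 509 = 128

Answer: 128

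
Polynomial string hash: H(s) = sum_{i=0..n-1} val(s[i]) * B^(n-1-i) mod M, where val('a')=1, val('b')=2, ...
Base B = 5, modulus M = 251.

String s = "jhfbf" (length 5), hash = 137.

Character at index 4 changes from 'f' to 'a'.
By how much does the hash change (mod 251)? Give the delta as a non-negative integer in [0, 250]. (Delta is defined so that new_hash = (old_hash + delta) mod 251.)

Delta formula: (val(new) - val(old)) * B^(n-1-k) mod M
  val('a') - val('f') = 1 - 6 = -5
  B^(n-1-k) = 5^0 mod 251 = 1
  Delta = -5 * 1 mod 251 = 246

Answer: 246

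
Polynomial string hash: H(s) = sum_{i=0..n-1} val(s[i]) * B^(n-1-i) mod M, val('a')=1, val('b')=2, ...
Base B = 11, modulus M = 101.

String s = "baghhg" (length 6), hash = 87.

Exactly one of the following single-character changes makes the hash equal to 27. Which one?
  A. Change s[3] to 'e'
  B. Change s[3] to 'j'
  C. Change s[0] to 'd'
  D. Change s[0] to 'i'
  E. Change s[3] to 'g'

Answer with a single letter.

Answer: A

Derivation:
Option A: s[3]='h'->'e', delta=(5-8)*11^2 mod 101 = 41, hash=87+41 mod 101 = 27 <-- target
Option B: s[3]='h'->'j', delta=(10-8)*11^2 mod 101 = 40, hash=87+40 mod 101 = 26
Option C: s[0]='b'->'d', delta=(4-2)*11^5 mod 101 = 13, hash=87+13 mod 101 = 100
Option D: s[0]='b'->'i', delta=(9-2)*11^5 mod 101 = 96, hash=87+96 mod 101 = 82
Option E: s[3]='h'->'g', delta=(7-8)*11^2 mod 101 = 81, hash=87+81 mod 101 = 67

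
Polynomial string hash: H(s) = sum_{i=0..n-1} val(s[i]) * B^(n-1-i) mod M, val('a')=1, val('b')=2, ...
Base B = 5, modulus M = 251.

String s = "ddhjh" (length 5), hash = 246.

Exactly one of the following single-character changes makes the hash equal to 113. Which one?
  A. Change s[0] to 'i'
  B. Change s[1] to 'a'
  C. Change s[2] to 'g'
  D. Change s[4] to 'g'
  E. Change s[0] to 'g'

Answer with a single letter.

Option A: s[0]='d'->'i', delta=(9-4)*5^4 mod 251 = 113, hash=246+113 mod 251 = 108
Option B: s[1]='d'->'a', delta=(1-4)*5^3 mod 251 = 127, hash=246+127 mod 251 = 122
Option C: s[2]='h'->'g', delta=(7-8)*5^2 mod 251 = 226, hash=246+226 mod 251 = 221
Option D: s[4]='h'->'g', delta=(7-8)*5^0 mod 251 = 250, hash=246+250 mod 251 = 245
Option E: s[0]='d'->'g', delta=(7-4)*5^4 mod 251 = 118, hash=246+118 mod 251 = 113 <-- target

Answer: E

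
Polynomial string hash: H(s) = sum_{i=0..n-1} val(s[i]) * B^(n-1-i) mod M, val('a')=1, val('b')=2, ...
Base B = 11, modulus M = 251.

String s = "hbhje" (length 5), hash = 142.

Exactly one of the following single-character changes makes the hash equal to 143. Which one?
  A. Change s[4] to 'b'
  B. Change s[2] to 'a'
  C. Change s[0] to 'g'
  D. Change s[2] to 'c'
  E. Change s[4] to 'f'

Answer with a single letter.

Answer: E

Derivation:
Option A: s[4]='e'->'b', delta=(2-5)*11^0 mod 251 = 248, hash=142+248 mod 251 = 139
Option B: s[2]='h'->'a', delta=(1-8)*11^2 mod 251 = 157, hash=142+157 mod 251 = 48
Option C: s[0]='h'->'g', delta=(7-8)*11^4 mod 251 = 168, hash=142+168 mod 251 = 59
Option D: s[2]='h'->'c', delta=(3-8)*11^2 mod 251 = 148, hash=142+148 mod 251 = 39
Option E: s[4]='e'->'f', delta=(6-5)*11^0 mod 251 = 1, hash=142+1 mod 251 = 143 <-- target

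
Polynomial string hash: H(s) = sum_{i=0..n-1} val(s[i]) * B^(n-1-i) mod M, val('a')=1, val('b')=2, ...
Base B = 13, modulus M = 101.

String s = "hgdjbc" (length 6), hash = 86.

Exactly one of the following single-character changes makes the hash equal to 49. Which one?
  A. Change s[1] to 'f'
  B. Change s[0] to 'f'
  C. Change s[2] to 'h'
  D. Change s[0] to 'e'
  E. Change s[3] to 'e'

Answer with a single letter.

Option A: s[1]='g'->'f', delta=(6-7)*13^4 mod 101 = 22, hash=86+22 mod 101 = 7
Option B: s[0]='h'->'f', delta=(6-8)*13^5 mod 101 = 67, hash=86+67 mod 101 = 52
Option C: s[2]='d'->'h', delta=(8-4)*13^3 mod 101 = 1, hash=86+1 mod 101 = 87
Option D: s[0]='h'->'e', delta=(5-8)*13^5 mod 101 = 50, hash=86+50 mod 101 = 35
Option E: s[3]='j'->'e', delta=(5-10)*13^2 mod 101 = 64, hash=86+64 mod 101 = 49 <-- target

Answer: E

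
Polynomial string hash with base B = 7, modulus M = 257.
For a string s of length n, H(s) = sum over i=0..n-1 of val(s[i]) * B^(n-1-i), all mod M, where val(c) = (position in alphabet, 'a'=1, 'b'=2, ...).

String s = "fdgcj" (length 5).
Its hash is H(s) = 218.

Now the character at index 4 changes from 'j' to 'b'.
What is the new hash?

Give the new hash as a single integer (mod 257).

val('j') = 10, val('b') = 2
Position k = 4, exponent = n-1-k = 0
B^0 mod M = 7^0 mod 257 = 1
Delta = (2 - 10) * 1 mod 257 = 249
New hash = (218 + 249) mod 257 = 210

Answer: 210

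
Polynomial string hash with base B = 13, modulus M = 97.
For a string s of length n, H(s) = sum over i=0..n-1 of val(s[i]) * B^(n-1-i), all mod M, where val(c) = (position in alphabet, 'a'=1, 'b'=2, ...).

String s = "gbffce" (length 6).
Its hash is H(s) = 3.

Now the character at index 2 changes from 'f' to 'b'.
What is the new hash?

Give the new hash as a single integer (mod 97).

Answer: 42

Derivation:
val('f') = 6, val('b') = 2
Position k = 2, exponent = n-1-k = 3
B^3 mod M = 13^3 mod 97 = 63
Delta = (2 - 6) * 63 mod 97 = 39
New hash = (3 + 39) mod 97 = 42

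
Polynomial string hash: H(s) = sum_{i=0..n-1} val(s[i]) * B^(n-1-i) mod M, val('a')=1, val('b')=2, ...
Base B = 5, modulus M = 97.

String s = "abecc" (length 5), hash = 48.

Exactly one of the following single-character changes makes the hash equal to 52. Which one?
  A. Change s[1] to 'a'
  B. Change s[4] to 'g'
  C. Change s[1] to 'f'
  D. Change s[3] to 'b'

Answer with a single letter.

Answer: B

Derivation:
Option A: s[1]='b'->'a', delta=(1-2)*5^3 mod 97 = 69, hash=48+69 mod 97 = 20
Option B: s[4]='c'->'g', delta=(7-3)*5^0 mod 97 = 4, hash=48+4 mod 97 = 52 <-- target
Option C: s[1]='b'->'f', delta=(6-2)*5^3 mod 97 = 15, hash=48+15 mod 97 = 63
Option D: s[3]='c'->'b', delta=(2-3)*5^1 mod 97 = 92, hash=48+92 mod 97 = 43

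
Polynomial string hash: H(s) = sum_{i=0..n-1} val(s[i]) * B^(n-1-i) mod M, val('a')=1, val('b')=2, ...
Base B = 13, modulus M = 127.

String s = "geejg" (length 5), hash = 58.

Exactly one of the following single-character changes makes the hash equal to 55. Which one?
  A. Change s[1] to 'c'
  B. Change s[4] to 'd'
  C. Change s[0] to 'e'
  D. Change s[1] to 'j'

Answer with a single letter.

Option A: s[1]='e'->'c', delta=(3-5)*13^3 mod 127 = 51, hash=58+51 mod 127 = 109
Option B: s[4]='g'->'d', delta=(4-7)*13^0 mod 127 = 124, hash=58+124 mod 127 = 55 <-- target
Option C: s[0]='g'->'e', delta=(5-7)*13^4 mod 127 = 28, hash=58+28 mod 127 = 86
Option D: s[1]='e'->'j', delta=(10-5)*13^3 mod 127 = 63, hash=58+63 mod 127 = 121

Answer: B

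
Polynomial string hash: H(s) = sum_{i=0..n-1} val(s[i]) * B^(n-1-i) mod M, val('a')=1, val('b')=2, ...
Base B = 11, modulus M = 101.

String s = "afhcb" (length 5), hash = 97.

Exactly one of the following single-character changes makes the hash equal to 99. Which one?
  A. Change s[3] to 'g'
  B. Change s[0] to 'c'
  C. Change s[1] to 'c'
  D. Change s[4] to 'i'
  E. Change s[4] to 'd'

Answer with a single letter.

Answer: E

Derivation:
Option A: s[3]='c'->'g', delta=(7-3)*11^1 mod 101 = 44, hash=97+44 mod 101 = 40
Option B: s[0]='a'->'c', delta=(3-1)*11^4 mod 101 = 93, hash=97+93 mod 101 = 89
Option C: s[1]='f'->'c', delta=(3-6)*11^3 mod 101 = 47, hash=97+47 mod 101 = 43
Option D: s[4]='b'->'i', delta=(9-2)*11^0 mod 101 = 7, hash=97+7 mod 101 = 3
Option E: s[4]='b'->'d', delta=(4-2)*11^0 mod 101 = 2, hash=97+2 mod 101 = 99 <-- target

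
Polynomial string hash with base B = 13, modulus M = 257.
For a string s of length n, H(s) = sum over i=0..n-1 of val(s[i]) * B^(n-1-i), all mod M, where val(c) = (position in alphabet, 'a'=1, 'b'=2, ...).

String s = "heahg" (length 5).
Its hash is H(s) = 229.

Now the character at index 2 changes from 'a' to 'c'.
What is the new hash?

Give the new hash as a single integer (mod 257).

Answer: 53

Derivation:
val('a') = 1, val('c') = 3
Position k = 2, exponent = n-1-k = 2
B^2 mod M = 13^2 mod 257 = 169
Delta = (3 - 1) * 169 mod 257 = 81
New hash = (229 + 81) mod 257 = 53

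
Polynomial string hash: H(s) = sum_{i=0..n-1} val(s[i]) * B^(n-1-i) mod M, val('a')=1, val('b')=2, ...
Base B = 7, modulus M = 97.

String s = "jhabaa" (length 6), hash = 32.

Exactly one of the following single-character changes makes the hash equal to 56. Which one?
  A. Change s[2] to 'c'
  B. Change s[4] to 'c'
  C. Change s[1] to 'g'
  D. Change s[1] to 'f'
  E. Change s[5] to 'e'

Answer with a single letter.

Answer: C

Derivation:
Option A: s[2]='a'->'c', delta=(3-1)*7^3 mod 97 = 7, hash=32+7 mod 97 = 39
Option B: s[4]='a'->'c', delta=(3-1)*7^1 mod 97 = 14, hash=32+14 mod 97 = 46
Option C: s[1]='h'->'g', delta=(7-8)*7^4 mod 97 = 24, hash=32+24 mod 97 = 56 <-- target
Option D: s[1]='h'->'f', delta=(6-8)*7^4 mod 97 = 48, hash=32+48 mod 97 = 80
Option E: s[5]='a'->'e', delta=(5-1)*7^0 mod 97 = 4, hash=32+4 mod 97 = 36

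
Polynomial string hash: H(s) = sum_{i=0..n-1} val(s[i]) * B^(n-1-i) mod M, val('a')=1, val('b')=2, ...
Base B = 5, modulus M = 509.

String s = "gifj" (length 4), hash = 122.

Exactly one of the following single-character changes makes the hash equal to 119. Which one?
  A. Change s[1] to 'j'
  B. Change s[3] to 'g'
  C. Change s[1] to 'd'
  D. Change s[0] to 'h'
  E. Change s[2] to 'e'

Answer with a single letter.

Answer: B

Derivation:
Option A: s[1]='i'->'j', delta=(10-9)*5^2 mod 509 = 25, hash=122+25 mod 509 = 147
Option B: s[3]='j'->'g', delta=(7-10)*5^0 mod 509 = 506, hash=122+506 mod 509 = 119 <-- target
Option C: s[1]='i'->'d', delta=(4-9)*5^2 mod 509 = 384, hash=122+384 mod 509 = 506
Option D: s[0]='g'->'h', delta=(8-7)*5^3 mod 509 = 125, hash=122+125 mod 509 = 247
Option E: s[2]='f'->'e', delta=(5-6)*5^1 mod 509 = 504, hash=122+504 mod 509 = 117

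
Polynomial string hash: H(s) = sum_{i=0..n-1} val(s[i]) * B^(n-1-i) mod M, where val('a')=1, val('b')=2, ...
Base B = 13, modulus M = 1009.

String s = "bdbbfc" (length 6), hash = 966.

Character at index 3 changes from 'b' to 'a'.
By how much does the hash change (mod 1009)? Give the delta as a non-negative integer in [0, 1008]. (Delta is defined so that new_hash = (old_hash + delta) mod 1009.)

Delta formula: (val(new) - val(old)) * B^(n-1-k) mod M
  val('a') - val('b') = 1 - 2 = -1
  B^(n-1-k) = 13^2 mod 1009 = 169
  Delta = -1 * 169 mod 1009 = 840

Answer: 840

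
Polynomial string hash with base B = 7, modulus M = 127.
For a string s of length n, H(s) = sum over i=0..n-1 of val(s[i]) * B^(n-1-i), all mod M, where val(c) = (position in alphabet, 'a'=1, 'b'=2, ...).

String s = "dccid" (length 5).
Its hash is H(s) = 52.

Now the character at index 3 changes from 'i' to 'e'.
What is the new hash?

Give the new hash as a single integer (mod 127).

Answer: 24

Derivation:
val('i') = 9, val('e') = 5
Position k = 3, exponent = n-1-k = 1
B^1 mod M = 7^1 mod 127 = 7
Delta = (5 - 9) * 7 mod 127 = 99
New hash = (52 + 99) mod 127 = 24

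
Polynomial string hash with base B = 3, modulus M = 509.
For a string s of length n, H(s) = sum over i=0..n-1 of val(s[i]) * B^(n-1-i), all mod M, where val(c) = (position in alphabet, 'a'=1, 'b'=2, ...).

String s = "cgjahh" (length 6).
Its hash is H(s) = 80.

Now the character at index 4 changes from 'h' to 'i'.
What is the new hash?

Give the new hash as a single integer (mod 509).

val('h') = 8, val('i') = 9
Position k = 4, exponent = n-1-k = 1
B^1 mod M = 3^1 mod 509 = 3
Delta = (9 - 8) * 3 mod 509 = 3
New hash = (80 + 3) mod 509 = 83

Answer: 83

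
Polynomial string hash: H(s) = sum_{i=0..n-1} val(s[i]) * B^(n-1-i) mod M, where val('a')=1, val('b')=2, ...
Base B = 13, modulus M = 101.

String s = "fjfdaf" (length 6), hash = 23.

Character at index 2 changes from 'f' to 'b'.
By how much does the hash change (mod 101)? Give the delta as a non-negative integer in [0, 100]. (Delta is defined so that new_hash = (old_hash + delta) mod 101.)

Delta formula: (val(new) - val(old)) * B^(n-1-k) mod M
  val('b') - val('f') = 2 - 6 = -4
  B^(n-1-k) = 13^3 mod 101 = 76
  Delta = -4 * 76 mod 101 = 100

Answer: 100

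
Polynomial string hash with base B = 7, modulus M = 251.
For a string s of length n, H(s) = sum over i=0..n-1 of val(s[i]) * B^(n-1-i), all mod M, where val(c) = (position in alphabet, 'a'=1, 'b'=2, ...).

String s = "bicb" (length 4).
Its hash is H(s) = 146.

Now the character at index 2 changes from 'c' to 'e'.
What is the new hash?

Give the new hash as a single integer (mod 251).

val('c') = 3, val('e') = 5
Position k = 2, exponent = n-1-k = 1
B^1 mod M = 7^1 mod 251 = 7
Delta = (5 - 3) * 7 mod 251 = 14
New hash = (146 + 14) mod 251 = 160

Answer: 160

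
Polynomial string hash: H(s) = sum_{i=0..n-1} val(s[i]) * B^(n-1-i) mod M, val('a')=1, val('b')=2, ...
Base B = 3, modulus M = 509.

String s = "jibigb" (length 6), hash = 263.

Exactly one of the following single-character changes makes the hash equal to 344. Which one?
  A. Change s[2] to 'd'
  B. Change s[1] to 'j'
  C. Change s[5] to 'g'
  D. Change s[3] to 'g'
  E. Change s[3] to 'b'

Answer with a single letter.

Option A: s[2]='b'->'d', delta=(4-2)*3^3 mod 509 = 54, hash=263+54 mod 509 = 317
Option B: s[1]='i'->'j', delta=(10-9)*3^4 mod 509 = 81, hash=263+81 mod 509 = 344 <-- target
Option C: s[5]='b'->'g', delta=(7-2)*3^0 mod 509 = 5, hash=263+5 mod 509 = 268
Option D: s[3]='i'->'g', delta=(7-9)*3^2 mod 509 = 491, hash=263+491 mod 509 = 245
Option E: s[3]='i'->'b', delta=(2-9)*3^2 mod 509 = 446, hash=263+446 mod 509 = 200

Answer: B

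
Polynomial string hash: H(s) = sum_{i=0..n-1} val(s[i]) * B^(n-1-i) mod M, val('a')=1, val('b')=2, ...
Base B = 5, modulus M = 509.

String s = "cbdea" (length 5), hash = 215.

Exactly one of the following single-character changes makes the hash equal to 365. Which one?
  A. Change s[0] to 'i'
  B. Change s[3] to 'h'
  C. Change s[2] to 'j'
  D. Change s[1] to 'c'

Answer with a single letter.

Option A: s[0]='c'->'i', delta=(9-3)*5^4 mod 509 = 187, hash=215+187 mod 509 = 402
Option B: s[3]='e'->'h', delta=(8-5)*5^1 mod 509 = 15, hash=215+15 mod 509 = 230
Option C: s[2]='d'->'j', delta=(10-4)*5^2 mod 509 = 150, hash=215+150 mod 509 = 365 <-- target
Option D: s[1]='b'->'c', delta=(3-2)*5^3 mod 509 = 125, hash=215+125 mod 509 = 340

Answer: C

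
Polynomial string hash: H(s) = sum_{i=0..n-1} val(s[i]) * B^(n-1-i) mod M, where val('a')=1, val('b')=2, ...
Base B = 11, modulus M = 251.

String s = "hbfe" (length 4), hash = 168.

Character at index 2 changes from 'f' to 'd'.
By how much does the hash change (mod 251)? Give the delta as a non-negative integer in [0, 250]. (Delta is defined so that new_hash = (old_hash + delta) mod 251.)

Answer: 229

Derivation:
Delta formula: (val(new) - val(old)) * B^(n-1-k) mod M
  val('d') - val('f') = 4 - 6 = -2
  B^(n-1-k) = 11^1 mod 251 = 11
  Delta = -2 * 11 mod 251 = 229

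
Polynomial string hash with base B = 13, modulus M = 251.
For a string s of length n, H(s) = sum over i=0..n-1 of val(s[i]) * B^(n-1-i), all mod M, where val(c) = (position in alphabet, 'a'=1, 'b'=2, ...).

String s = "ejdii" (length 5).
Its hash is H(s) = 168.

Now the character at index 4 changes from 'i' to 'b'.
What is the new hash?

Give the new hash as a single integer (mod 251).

Answer: 161

Derivation:
val('i') = 9, val('b') = 2
Position k = 4, exponent = n-1-k = 0
B^0 mod M = 13^0 mod 251 = 1
Delta = (2 - 9) * 1 mod 251 = 244
New hash = (168 + 244) mod 251 = 161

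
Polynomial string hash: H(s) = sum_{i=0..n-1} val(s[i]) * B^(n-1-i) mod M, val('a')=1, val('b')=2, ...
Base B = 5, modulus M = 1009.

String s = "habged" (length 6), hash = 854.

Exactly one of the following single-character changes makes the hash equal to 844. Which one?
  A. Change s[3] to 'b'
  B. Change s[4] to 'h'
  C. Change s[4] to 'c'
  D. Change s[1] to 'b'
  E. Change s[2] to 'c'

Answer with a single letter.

Option A: s[3]='g'->'b', delta=(2-7)*5^2 mod 1009 = 884, hash=854+884 mod 1009 = 729
Option B: s[4]='e'->'h', delta=(8-5)*5^1 mod 1009 = 15, hash=854+15 mod 1009 = 869
Option C: s[4]='e'->'c', delta=(3-5)*5^1 mod 1009 = 999, hash=854+999 mod 1009 = 844 <-- target
Option D: s[1]='a'->'b', delta=(2-1)*5^4 mod 1009 = 625, hash=854+625 mod 1009 = 470
Option E: s[2]='b'->'c', delta=(3-2)*5^3 mod 1009 = 125, hash=854+125 mod 1009 = 979

Answer: C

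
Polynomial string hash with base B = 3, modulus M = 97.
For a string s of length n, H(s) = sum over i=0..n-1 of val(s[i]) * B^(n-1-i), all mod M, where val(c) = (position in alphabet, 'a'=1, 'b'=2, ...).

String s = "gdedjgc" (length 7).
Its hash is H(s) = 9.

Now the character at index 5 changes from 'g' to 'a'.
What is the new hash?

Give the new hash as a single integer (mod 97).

val('g') = 7, val('a') = 1
Position k = 5, exponent = n-1-k = 1
B^1 mod M = 3^1 mod 97 = 3
Delta = (1 - 7) * 3 mod 97 = 79
New hash = (9 + 79) mod 97 = 88

Answer: 88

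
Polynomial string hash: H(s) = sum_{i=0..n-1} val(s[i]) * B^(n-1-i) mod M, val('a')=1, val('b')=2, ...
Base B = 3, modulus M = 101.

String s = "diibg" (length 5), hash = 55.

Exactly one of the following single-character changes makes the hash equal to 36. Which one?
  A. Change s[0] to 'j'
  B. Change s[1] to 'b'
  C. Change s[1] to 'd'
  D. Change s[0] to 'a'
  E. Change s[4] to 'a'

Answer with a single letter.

Option A: s[0]='d'->'j', delta=(10-4)*3^4 mod 101 = 82, hash=55+82 mod 101 = 36 <-- target
Option B: s[1]='i'->'b', delta=(2-9)*3^3 mod 101 = 13, hash=55+13 mod 101 = 68
Option C: s[1]='i'->'d', delta=(4-9)*3^3 mod 101 = 67, hash=55+67 mod 101 = 21
Option D: s[0]='d'->'a', delta=(1-4)*3^4 mod 101 = 60, hash=55+60 mod 101 = 14
Option E: s[4]='g'->'a', delta=(1-7)*3^0 mod 101 = 95, hash=55+95 mod 101 = 49

Answer: A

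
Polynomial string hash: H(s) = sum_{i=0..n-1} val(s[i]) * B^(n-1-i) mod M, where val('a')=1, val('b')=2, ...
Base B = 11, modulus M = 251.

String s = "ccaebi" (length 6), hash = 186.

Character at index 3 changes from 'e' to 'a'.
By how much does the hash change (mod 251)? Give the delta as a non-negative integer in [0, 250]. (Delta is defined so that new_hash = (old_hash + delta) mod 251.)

Answer: 18

Derivation:
Delta formula: (val(new) - val(old)) * B^(n-1-k) mod M
  val('a') - val('e') = 1 - 5 = -4
  B^(n-1-k) = 11^2 mod 251 = 121
  Delta = -4 * 121 mod 251 = 18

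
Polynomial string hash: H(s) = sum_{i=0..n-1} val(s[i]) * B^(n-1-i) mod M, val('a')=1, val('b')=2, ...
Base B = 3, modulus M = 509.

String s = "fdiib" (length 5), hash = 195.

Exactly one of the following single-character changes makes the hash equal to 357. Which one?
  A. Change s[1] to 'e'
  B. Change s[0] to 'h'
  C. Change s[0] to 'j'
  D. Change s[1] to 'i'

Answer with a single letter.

Option A: s[1]='d'->'e', delta=(5-4)*3^3 mod 509 = 27, hash=195+27 mod 509 = 222
Option B: s[0]='f'->'h', delta=(8-6)*3^4 mod 509 = 162, hash=195+162 mod 509 = 357 <-- target
Option C: s[0]='f'->'j', delta=(10-6)*3^4 mod 509 = 324, hash=195+324 mod 509 = 10
Option D: s[1]='d'->'i', delta=(9-4)*3^3 mod 509 = 135, hash=195+135 mod 509 = 330

Answer: B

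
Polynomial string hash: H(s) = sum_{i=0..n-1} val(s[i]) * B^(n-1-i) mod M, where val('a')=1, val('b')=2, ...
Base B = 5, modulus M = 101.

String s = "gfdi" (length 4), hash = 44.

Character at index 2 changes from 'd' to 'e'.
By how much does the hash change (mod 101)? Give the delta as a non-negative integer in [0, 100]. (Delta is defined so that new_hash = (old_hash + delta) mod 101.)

Delta formula: (val(new) - val(old)) * B^(n-1-k) mod M
  val('e') - val('d') = 5 - 4 = 1
  B^(n-1-k) = 5^1 mod 101 = 5
  Delta = 1 * 5 mod 101 = 5

Answer: 5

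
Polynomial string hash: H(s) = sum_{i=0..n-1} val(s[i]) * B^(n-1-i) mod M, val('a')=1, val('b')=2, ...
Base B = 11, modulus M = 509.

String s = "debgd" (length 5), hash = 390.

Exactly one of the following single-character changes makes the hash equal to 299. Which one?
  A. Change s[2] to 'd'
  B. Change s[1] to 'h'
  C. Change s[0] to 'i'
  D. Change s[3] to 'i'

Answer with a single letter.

Answer: C

Derivation:
Option A: s[2]='b'->'d', delta=(4-2)*11^2 mod 509 = 242, hash=390+242 mod 509 = 123
Option B: s[1]='e'->'h', delta=(8-5)*11^3 mod 509 = 430, hash=390+430 mod 509 = 311
Option C: s[0]='d'->'i', delta=(9-4)*11^4 mod 509 = 418, hash=390+418 mod 509 = 299 <-- target
Option D: s[3]='g'->'i', delta=(9-7)*11^1 mod 509 = 22, hash=390+22 mod 509 = 412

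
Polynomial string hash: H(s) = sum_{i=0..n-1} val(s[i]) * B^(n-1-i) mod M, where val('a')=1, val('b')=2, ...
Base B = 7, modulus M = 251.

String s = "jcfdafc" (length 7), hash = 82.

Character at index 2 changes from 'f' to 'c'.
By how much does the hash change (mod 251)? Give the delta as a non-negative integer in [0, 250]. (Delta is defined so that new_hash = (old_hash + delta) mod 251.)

Delta formula: (val(new) - val(old)) * B^(n-1-k) mod M
  val('c') - val('f') = 3 - 6 = -3
  B^(n-1-k) = 7^4 mod 251 = 142
  Delta = -3 * 142 mod 251 = 76

Answer: 76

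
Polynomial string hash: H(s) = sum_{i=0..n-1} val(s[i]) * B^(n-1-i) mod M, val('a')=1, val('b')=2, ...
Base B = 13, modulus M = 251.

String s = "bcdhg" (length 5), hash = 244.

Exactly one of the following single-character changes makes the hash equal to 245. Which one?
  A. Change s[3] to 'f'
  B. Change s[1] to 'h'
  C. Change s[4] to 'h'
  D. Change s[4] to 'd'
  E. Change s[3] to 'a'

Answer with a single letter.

Option A: s[3]='h'->'f', delta=(6-8)*13^1 mod 251 = 225, hash=244+225 mod 251 = 218
Option B: s[1]='c'->'h', delta=(8-3)*13^3 mod 251 = 192, hash=244+192 mod 251 = 185
Option C: s[4]='g'->'h', delta=(8-7)*13^0 mod 251 = 1, hash=244+1 mod 251 = 245 <-- target
Option D: s[4]='g'->'d', delta=(4-7)*13^0 mod 251 = 248, hash=244+248 mod 251 = 241
Option E: s[3]='h'->'a', delta=(1-8)*13^1 mod 251 = 160, hash=244+160 mod 251 = 153

Answer: C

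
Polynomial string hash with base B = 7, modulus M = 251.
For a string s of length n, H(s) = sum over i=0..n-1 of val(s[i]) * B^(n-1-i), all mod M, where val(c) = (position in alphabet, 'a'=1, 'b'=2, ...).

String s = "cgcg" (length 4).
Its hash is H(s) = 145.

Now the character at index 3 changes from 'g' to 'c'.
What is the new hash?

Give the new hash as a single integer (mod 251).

Answer: 141

Derivation:
val('g') = 7, val('c') = 3
Position k = 3, exponent = n-1-k = 0
B^0 mod M = 7^0 mod 251 = 1
Delta = (3 - 7) * 1 mod 251 = 247
New hash = (145 + 247) mod 251 = 141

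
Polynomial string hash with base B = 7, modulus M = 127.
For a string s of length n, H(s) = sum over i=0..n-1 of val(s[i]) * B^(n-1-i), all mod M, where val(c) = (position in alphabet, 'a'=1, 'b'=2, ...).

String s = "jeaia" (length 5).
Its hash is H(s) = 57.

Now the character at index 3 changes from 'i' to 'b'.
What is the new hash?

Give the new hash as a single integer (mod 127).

val('i') = 9, val('b') = 2
Position k = 3, exponent = n-1-k = 1
B^1 mod M = 7^1 mod 127 = 7
Delta = (2 - 9) * 7 mod 127 = 78
New hash = (57 + 78) mod 127 = 8

Answer: 8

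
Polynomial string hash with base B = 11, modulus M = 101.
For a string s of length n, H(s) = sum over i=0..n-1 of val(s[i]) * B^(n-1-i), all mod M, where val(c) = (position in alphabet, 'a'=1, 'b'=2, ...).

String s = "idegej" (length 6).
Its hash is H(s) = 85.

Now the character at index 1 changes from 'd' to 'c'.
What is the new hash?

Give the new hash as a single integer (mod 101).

Answer: 89

Derivation:
val('d') = 4, val('c') = 3
Position k = 1, exponent = n-1-k = 4
B^4 mod M = 11^4 mod 101 = 97
Delta = (3 - 4) * 97 mod 101 = 4
New hash = (85 + 4) mod 101 = 89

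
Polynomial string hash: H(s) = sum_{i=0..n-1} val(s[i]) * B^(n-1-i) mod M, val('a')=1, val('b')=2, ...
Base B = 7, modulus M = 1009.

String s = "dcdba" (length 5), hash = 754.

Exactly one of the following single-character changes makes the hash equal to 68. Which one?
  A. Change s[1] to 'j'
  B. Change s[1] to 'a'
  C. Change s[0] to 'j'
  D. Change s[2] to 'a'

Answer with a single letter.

Option A: s[1]='c'->'j', delta=(10-3)*7^3 mod 1009 = 383, hash=754+383 mod 1009 = 128
Option B: s[1]='c'->'a', delta=(1-3)*7^3 mod 1009 = 323, hash=754+323 mod 1009 = 68 <-- target
Option C: s[0]='d'->'j', delta=(10-4)*7^4 mod 1009 = 280, hash=754+280 mod 1009 = 25
Option D: s[2]='d'->'a', delta=(1-4)*7^2 mod 1009 = 862, hash=754+862 mod 1009 = 607

Answer: B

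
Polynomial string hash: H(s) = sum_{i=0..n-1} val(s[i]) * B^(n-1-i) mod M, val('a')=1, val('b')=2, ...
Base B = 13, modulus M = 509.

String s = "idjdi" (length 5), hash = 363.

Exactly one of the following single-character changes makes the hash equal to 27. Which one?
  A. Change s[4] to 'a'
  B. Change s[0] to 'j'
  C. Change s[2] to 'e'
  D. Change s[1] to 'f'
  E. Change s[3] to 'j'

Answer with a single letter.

Answer: C

Derivation:
Option A: s[4]='i'->'a', delta=(1-9)*13^0 mod 509 = 501, hash=363+501 mod 509 = 355
Option B: s[0]='i'->'j', delta=(10-9)*13^4 mod 509 = 57, hash=363+57 mod 509 = 420
Option C: s[2]='j'->'e', delta=(5-10)*13^2 mod 509 = 173, hash=363+173 mod 509 = 27 <-- target
Option D: s[1]='d'->'f', delta=(6-4)*13^3 mod 509 = 322, hash=363+322 mod 509 = 176
Option E: s[3]='d'->'j', delta=(10-4)*13^1 mod 509 = 78, hash=363+78 mod 509 = 441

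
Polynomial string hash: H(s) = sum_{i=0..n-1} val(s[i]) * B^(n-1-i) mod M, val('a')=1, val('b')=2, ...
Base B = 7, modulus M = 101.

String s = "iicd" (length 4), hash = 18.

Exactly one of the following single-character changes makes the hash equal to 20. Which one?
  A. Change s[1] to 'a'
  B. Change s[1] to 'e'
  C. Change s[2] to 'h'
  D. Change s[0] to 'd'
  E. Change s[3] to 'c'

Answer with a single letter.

Option A: s[1]='i'->'a', delta=(1-9)*7^2 mod 101 = 12, hash=18+12 mod 101 = 30
Option B: s[1]='i'->'e', delta=(5-9)*7^2 mod 101 = 6, hash=18+6 mod 101 = 24
Option C: s[2]='c'->'h', delta=(8-3)*7^1 mod 101 = 35, hash=18+35 mod 101 = 53
Option D: s[0]='i'->'d', delta=(4-9)*7^3 mod 101 = 2, hash=18+2 mod 101 = 20 <-- target
Option E: s[3]='d'->'c', delta=(3-4)*7^0 mod 101 = 100, hash=18+100 mod 101 = 17

Answer: D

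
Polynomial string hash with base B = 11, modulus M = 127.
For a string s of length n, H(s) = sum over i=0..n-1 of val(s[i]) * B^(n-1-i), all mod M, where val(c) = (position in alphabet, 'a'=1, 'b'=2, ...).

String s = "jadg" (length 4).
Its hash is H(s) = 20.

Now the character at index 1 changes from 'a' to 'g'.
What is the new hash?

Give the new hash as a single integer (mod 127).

Answer: 111

Derivation:
val('a') = 1, val('g') = 7
Position k = 1, exponent = n-1-k = 2
B^2 mod M = 11^2 mod 127 = 121
Delta = (7 - 1) * 121 mod 127 = 91
New hash = (20 + 91) mod 127 = 111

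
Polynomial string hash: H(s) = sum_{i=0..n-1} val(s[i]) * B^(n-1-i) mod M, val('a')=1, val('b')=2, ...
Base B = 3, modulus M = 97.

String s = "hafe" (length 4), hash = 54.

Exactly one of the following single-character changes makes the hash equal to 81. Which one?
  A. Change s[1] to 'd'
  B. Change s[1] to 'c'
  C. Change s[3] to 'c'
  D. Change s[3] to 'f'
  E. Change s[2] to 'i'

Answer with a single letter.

Option A: s[1]='a'->'d', delta=(4-1)*3^2 mod 97 = 27, hash=54+27 mod 97 = 81 <-- target
Option B: s[1]='a'->'c', delta=(3-1)*3^2 mod 97 = 18, hash=54+18 mod 97 = 72
Option C: s[3]='e'->'c', delta=(3-5)*3^0 mod 97 = 95, hash=54+95 mod 97 = 52
Option D: s[3]='e'->'f', delta=(6-5)*3^0 mod 97 = 1, hash=54+1 mod 97 = 55
Option E: s[2]='f'->'i', delta=(9-6)*3^1 mod 97 = 9, hash=54+9 mod 97 = 63

Answer: A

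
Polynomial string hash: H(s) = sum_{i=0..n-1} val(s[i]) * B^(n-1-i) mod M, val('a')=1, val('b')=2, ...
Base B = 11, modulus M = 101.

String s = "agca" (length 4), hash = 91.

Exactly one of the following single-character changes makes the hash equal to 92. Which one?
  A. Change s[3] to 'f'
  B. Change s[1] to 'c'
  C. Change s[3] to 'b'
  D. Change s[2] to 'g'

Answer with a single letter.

Option A: s[3]='a'->'f', delta=(6-1)*11^0 mod 101 = 5, hash=91+5 mod 101 = 96
Option B: s[1]='g'->'c', delta=(3-7)*11^2 mod 101 = 21, hash=91+21 mod 101 = 11
Option C: s[3]='a'->'b', delta=(2-1)*11^0 mod 101 = 1, hash=91+1 mod 101 = 92 <-- target
Option D: s[2]='c'->'g', delta=(7-3)*11^1 mod 101 = 44, hash=91+44 mod 101 = 34

Answer: C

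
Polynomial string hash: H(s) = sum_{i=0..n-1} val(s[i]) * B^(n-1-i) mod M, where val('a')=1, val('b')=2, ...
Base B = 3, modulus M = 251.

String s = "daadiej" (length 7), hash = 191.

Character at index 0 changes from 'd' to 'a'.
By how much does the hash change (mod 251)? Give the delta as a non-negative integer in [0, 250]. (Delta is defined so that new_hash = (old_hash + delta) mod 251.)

Answer: 72

Derivation:
Delta formula: (val(new) - val(old)) * B^(n-1-k) mod M
  val('a') - val('d') = 1 - 4 = -3
  B^(n-1-k) = 3^6 mod 251 = 227
  Delta = -3 * 227 mod 251 = 72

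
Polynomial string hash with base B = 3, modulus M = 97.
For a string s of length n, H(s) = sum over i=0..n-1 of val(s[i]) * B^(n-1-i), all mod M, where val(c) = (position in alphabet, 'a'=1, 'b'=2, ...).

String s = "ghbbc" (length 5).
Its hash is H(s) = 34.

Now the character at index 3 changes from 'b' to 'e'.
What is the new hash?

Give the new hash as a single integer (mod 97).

Answer: 43

Derivation:
val('b') = 2, val('e') = 5
Position k = 3, exponent = n-1-k = 1
B^1 mod M = 3^1 mod 97 = 3
Delta = (5 - 2) * 3 mod 97 = 9
New hash = (34 + 9) mod 97 = 43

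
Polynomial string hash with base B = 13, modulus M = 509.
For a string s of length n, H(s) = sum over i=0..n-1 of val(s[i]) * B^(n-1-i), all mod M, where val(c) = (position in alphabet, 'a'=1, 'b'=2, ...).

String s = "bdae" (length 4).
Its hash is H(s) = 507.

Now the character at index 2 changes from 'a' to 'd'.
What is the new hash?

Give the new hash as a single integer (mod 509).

Answer: 37

Derivation:
val('a') = 1, val('d') = 4
Position k = 2, exponent = n-1-k = 1
B^1 mod M = 13^1 mod 509 = 13
Delta = (4 - 1) * 13 mod 509 = 39
New hash = (507 + 39) mod 509 = 37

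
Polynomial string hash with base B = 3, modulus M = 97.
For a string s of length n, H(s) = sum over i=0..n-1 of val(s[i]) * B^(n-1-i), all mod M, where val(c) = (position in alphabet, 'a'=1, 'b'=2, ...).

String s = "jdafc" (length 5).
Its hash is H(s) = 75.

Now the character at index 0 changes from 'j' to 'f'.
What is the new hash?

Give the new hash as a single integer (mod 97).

Answer: 42

Derivation:
val('j') = 10, val('f') = 6
Position k = 0, exponent = n-1-k = 4
B^4 mod M = 3^4 mod 97 = 81
Delta = (6 - 10) * 81 mod 97 = 64
New hash = (75 + 64) mod 97 = 42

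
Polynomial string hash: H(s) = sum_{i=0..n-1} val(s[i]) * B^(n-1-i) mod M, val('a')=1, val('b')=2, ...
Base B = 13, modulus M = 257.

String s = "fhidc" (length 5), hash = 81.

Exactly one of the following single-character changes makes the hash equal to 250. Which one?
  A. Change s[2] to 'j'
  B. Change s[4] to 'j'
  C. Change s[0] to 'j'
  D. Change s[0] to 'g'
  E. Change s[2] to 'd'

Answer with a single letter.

Answer: A

Derivation:
Option A: s[2]='i'->'j', delta=(10-9)*13^2 mod 257 = 169, hash=81+169 mod 257 = 250 <-- target
Option B: s[4]='c'->'j', delta=(10-3)*13^0 mod 257 = 7, hash=81+7 mod 257 = 88
Option C: s[0]='f'->'j', delta=(10-6)*13^4 mod 257 = 136, hash=81+136 mod 257 = 217
Option D: s[0]='f'->'g', delta=(7-6)*13^4 mod 257 = 34, hash=81+34 mod 257 = 115
Option E: s[2]='i'->'d', delta=(4-9)*13^2 mod 257 = 183, hash=81+183 mod 257 = 7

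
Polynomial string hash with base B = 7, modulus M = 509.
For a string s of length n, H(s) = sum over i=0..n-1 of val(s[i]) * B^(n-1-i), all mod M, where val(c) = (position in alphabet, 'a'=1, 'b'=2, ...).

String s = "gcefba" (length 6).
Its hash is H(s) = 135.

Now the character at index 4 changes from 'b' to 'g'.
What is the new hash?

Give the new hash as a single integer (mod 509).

Answer: 170

Derivation:
val('b') = 2, val('g') = 7
Position k = 4, exponent = n-1-k = 1
B^1 mod M = 7^1 mod 509 = 7
Delta = (7 - 2) * 7 mod 509 = 35
New hash = (135 + 35) mod 509 = 170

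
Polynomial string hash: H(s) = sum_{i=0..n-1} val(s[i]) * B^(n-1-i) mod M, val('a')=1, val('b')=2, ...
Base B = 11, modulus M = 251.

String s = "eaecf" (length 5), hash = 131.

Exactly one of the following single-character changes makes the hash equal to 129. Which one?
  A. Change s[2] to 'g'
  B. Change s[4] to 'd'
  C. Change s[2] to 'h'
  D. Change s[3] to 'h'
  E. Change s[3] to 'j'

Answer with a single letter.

Answer: B

Derivation:
Option A: s[2]='e'->'g', delta=(7-5)*11^2 mod 251 = 242, hash=131+242 mod 251 = 122
Option B: s[4]='f'->'d', delta=(4-6)*11^0 mod 251 = 249, hash=131+249 mod 251 = 129 <-- target
Option C: s[2]='e'->'h', delta=(8-5)*11^2 mod 251 = 112, hash=131+112 mod 251 = 243
Option D: s[3]='c'->'h', delta=(8-3)*11^1 mod 251 = 55, hash=131+55 mod 251 = 186
Option E: s[3]='c'->'j', delta=(10-3)*11^1 mod 251 = 77, hash=131+77 mod 251 = 208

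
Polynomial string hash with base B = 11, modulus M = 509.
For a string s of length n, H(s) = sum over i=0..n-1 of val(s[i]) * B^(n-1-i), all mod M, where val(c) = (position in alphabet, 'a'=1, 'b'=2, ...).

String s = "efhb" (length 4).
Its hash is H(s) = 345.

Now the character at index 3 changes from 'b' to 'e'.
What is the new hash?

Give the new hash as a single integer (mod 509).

Answer: 348

Derivation:
val('b') = 2, val('e') = 5
Position k = 3, exponent = n-1-k = 0
B^0 mod M = 11^0 mod 509 = 1
Delta = (5 - 2) * 1 mod 509 = 3
New hash = (345 + 3) mod 509 = 348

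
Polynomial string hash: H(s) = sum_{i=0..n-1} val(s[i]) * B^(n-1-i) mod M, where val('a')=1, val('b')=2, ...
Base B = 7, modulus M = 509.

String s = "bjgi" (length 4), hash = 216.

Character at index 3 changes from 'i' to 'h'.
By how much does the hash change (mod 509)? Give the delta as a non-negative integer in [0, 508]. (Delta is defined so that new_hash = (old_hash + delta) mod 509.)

Answer: 508

Derivation:
Delta formula: (val(new) - val(old)) * B^(n-1-k) mod M
  val('h') - val('i') = 8 - 9 = -1
  B^(n-1-k) = 7^0 mod 509 = 1
  Delta = -1 * 1 mod 509 = 508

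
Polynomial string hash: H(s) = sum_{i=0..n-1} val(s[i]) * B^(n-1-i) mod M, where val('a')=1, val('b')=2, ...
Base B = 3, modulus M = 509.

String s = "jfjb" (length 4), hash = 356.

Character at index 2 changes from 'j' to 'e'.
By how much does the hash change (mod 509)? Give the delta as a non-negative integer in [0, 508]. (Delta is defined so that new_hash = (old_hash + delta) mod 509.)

Answer: 494

Derivation:
Delta formula: (val(new) - val(old)) * B^(n-1-k) mod M
  val('e') - val('j') = 5 - 10 = -5
  B^(n-1-k) = 3^1 mod 509 = 3
  Delta = -5 * 3 mod 509 = 494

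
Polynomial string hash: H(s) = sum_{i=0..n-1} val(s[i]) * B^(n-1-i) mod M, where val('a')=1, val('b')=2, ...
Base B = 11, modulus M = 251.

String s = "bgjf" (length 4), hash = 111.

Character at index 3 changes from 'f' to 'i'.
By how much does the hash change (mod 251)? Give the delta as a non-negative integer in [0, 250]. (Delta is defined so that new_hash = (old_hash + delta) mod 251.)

Answer: 3

Derivation:
Delta formula: (val(new) - val(old)) * B^(n-1-k) mod M
  val('i') - val('f') = 9 - 6 = 3
  B^(n-1-k) = 11^0 mod 251 = 1
  Delta = 3 * 1 mod 251 = 3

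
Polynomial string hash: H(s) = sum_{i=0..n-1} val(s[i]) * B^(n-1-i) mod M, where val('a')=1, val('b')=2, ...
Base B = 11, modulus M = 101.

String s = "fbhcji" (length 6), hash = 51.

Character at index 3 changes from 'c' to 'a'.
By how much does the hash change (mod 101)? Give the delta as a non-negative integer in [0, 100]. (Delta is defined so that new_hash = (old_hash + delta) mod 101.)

Delta formula: (val(new) - val(old)) * B^(n-1-k) mod M
  val('a') - val('c') = 1 - 3 = -2
  B^(n-1-k) = 11^2 mod 101 = 20
  Delta = -2 * 20 mod 101 = 61

Answer: 61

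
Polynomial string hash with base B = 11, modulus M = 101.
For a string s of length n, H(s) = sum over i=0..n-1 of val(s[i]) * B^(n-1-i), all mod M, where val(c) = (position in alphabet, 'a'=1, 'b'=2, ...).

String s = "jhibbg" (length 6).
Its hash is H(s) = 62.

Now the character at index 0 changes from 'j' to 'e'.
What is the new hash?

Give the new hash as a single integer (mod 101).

Answer: 80

Derivation:
val('j') = 10, val('e') = 5
Position k = 0, exponent = n-1-k = 5
B^5 mod M = 11^5 mod 101 = 57
Delta = (5 - 10) * 57 mod 101 = 18
New hash = (62 + 18) mod 101 = 80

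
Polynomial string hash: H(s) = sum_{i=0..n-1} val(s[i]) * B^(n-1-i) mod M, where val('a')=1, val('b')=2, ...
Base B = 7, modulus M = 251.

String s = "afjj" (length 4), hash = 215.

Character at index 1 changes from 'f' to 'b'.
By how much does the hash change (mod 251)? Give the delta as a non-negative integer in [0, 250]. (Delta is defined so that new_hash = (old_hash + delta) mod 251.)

Delta formula: (val(new) - val(old)) * B^(n-1-k) mod M
  val('b') - val('f') = 2 - 6 = -4
  B^(n-1-k) = 7^2 mod 251 = 49
  Delta = -4 * 49 mod 251 = 55

Answer: 55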